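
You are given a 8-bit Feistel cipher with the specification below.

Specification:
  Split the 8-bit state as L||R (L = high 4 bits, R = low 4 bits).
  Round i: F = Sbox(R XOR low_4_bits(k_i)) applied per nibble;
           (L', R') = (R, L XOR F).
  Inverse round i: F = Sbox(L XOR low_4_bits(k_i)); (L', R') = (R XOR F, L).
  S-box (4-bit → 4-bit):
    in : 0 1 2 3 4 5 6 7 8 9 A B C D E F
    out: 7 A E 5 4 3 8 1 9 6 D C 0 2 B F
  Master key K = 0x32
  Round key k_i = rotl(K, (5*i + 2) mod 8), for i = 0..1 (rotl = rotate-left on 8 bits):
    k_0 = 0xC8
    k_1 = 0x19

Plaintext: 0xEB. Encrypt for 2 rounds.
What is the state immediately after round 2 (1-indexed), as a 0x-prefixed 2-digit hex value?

s_0 = plaintext = 0xEB
s_1 = Round(s_0, k_0) = 0xBB
s_2 = Round(s_1, k_1) = 0xB5

0xB5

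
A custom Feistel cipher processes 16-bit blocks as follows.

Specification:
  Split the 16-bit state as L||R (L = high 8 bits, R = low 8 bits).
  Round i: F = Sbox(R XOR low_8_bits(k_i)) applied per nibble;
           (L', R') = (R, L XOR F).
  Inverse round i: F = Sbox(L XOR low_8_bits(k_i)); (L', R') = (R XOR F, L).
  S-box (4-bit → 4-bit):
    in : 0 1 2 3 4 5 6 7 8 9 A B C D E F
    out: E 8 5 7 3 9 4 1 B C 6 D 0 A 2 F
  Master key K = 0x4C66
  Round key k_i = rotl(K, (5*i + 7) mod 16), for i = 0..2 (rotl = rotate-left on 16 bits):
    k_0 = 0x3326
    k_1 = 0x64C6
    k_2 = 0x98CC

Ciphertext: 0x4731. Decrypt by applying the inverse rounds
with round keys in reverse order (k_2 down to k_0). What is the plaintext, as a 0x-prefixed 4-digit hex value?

0x1D71

s_0 = ciphertext = 0x4731
s_1 = InvRound(s_0, k_2) = 0x8C47
s_2 = InvRound(s_1, k_1) = 0x718C
s_3 = InvRound(s_2, k_0) = 0x1D71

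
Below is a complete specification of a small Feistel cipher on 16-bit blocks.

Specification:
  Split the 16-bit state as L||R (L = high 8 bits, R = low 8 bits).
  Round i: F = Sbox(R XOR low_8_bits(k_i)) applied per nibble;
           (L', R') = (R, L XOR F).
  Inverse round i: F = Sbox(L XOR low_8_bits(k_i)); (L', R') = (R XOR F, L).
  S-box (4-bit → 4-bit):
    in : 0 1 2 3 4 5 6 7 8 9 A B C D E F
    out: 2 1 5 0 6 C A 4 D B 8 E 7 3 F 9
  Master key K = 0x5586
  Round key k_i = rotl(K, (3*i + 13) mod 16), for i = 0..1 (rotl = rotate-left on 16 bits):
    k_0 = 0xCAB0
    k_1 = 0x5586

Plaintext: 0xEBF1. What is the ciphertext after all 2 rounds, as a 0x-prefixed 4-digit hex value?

s_0 = plaintext = 0xEBF1
s_1 = Round(s_0, k_0) = 0xF18A
s_2 = Round(s_1, k_1) = 0x8AD6

0x8AD6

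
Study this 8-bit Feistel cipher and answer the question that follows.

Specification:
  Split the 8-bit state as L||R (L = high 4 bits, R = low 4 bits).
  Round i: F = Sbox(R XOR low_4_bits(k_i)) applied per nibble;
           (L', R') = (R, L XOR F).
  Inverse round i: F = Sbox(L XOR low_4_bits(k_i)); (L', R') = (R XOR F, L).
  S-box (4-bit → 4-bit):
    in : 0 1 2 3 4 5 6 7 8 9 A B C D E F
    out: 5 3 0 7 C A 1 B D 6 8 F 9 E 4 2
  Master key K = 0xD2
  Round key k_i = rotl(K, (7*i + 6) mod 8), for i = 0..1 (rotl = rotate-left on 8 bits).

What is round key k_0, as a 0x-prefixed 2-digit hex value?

K = 0xD2
k_0 = rotl(K, (7*0+6) mod 8) = rotl(K, 6) = 0xB4

0xB4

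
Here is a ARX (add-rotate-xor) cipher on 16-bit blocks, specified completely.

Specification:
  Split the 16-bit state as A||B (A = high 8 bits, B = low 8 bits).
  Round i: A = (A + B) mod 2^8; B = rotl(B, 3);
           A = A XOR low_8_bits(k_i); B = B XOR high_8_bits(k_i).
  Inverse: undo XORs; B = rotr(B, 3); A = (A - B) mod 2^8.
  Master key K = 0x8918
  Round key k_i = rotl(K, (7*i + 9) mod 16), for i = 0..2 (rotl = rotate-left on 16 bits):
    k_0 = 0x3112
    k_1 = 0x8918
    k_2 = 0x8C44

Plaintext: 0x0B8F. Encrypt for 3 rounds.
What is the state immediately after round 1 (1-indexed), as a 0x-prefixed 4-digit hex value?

0x884D

s_0 = plaintext = 0x0B8F
s_1 = Round(s_0, k_0) = 0x884D
s_2 = Round(s_1, k_1) = 0xCDE3
s_3 = Round(s_2, k_2) = 0xF493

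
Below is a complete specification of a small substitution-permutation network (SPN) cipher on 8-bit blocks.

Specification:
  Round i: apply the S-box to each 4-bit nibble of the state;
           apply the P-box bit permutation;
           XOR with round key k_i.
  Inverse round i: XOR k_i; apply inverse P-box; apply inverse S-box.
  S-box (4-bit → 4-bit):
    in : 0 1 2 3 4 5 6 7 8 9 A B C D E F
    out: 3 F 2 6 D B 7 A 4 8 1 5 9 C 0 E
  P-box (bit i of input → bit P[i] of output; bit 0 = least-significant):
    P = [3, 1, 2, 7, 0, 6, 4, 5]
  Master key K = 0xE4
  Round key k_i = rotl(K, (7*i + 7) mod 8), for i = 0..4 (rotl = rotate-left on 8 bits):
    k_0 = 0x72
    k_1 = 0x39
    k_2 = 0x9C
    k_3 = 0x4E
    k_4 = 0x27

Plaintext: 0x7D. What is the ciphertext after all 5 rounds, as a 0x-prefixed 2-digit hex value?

0x87

s_0 = plaintext = 0x7D
s_1 = Round(s_0, k_0) = 0x96
s_2 = Round(s_1, k_1) = 0x17
s_3 = Round(s_2, k_2) = 0x6F
s_4 = Round(s_3, k_3) = 0x99
s_5 = Round(s_4, k_4) = 0x87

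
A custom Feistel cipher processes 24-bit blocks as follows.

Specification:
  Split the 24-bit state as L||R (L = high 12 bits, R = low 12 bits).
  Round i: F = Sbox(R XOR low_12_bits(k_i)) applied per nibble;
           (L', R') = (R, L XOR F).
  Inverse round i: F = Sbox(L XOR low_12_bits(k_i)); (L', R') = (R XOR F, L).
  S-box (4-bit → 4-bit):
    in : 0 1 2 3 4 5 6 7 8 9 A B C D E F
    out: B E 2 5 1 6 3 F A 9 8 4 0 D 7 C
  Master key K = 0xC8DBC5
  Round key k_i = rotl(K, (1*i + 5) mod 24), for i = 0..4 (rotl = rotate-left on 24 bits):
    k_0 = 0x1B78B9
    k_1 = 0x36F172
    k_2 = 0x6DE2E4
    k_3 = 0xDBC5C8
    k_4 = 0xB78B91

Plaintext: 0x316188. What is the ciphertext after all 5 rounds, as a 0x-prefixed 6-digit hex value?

0xE0E385

s_0 = plaintext = 0x316188
s_1 = Round(s_0, k_0) = 0x188A48
s_2 = Round(s_1, k_1) = 0xA485D0
s_3 = Round(s_2, k_2) = 0x5D0519
s_4 = Round(s_3, k_3) = 0x519E0E
s_5 = Round(s_4, k_4) = 0xE0E385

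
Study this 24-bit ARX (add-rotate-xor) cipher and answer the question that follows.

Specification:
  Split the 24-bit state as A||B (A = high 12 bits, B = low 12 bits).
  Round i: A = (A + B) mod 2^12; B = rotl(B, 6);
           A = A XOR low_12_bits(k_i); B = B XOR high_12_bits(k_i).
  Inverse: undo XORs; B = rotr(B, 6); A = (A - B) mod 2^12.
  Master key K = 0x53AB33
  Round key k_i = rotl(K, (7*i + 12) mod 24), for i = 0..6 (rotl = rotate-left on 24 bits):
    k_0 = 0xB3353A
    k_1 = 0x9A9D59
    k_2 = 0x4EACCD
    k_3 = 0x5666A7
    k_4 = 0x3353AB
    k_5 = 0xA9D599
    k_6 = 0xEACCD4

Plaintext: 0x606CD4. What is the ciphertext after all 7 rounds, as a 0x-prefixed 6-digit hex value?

s_0 = plaintext = 0x606CD4
s_1 = Round(s_0, k_0) = 0x7E0E00
s_2 = Round(s_1, k_1) = 0x8B9991
s_3 = Round(s_2, k_2) = 0xE8708C
s_4 = Round(s_3, k_3) = 0x9B4664
s_5 = Round(s_4, k_4) = 0x3B3A2C
s_6 = Round(s_5, k_5) = 0x8461B5
s_7 = Round(s_6, k_6) = 0x52F3EA

0x52F3EA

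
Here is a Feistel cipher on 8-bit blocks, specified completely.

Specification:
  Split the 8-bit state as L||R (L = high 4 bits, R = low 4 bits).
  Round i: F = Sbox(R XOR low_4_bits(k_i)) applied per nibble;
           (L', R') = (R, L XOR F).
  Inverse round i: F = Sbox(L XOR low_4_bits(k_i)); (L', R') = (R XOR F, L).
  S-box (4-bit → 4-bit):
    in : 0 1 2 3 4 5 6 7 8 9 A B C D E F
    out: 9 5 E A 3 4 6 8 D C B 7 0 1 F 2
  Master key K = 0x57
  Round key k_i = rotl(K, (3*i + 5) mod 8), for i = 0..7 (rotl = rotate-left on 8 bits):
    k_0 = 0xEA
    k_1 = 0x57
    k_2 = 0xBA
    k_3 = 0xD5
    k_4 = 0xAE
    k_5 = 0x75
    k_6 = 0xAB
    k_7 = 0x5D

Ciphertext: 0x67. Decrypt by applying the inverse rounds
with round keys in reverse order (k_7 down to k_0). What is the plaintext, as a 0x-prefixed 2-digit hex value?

0x61

s_0 = ciphertext = 0x67
s_1 = InvRound(s_0, k_7) = 0x06
s_2 = InvRound(s_1, k_6) = 0x10
s_3 = InvRound(s_2, k_5) = 0x31
s_4 = InvRound(s_3, k_4) = 0x03
s_5 = InvRound(s_4, k_3) = 0x70
s_6 = InvRound(s_5, k_2) = 0x17
s_7 = InvRound(s_6, k_1) = 0x11
s_8 = InvRound(s_7, k_0) = 0x61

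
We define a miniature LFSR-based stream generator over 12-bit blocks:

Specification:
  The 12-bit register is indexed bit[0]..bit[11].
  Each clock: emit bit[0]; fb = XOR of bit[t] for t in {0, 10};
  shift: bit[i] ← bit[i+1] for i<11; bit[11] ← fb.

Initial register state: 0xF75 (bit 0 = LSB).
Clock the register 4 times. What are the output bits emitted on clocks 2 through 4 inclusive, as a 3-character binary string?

reg_0 = 0xF75
clock 1: out=1, reg = 0x7BA
clock 2: out=0, reg = 0xBDD
clock 3: out=1, reg = 0xDEE
clock 4: out=0, reg = 0xEF7

010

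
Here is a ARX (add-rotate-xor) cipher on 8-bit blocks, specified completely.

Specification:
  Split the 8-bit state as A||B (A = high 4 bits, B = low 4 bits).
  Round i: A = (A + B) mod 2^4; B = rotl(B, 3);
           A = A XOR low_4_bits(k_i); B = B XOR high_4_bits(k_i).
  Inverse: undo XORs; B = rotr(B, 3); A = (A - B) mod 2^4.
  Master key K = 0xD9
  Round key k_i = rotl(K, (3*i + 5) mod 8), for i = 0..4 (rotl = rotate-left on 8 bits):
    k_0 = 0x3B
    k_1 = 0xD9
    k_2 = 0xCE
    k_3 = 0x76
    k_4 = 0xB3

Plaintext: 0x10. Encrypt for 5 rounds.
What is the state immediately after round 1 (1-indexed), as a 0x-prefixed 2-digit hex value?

s_0 = plaintext = 0x10
s_1 = Round(s_0, k_0) = 0xA3
s_2 = Round(s_1, k_1) = 0x44
s_3 = Round(s_2, k_2) = 0x6E
s_4 = Round(s_3, k_3) = 0x20
s_5 = Round(s_4, k_4) = 0x1B

0xA3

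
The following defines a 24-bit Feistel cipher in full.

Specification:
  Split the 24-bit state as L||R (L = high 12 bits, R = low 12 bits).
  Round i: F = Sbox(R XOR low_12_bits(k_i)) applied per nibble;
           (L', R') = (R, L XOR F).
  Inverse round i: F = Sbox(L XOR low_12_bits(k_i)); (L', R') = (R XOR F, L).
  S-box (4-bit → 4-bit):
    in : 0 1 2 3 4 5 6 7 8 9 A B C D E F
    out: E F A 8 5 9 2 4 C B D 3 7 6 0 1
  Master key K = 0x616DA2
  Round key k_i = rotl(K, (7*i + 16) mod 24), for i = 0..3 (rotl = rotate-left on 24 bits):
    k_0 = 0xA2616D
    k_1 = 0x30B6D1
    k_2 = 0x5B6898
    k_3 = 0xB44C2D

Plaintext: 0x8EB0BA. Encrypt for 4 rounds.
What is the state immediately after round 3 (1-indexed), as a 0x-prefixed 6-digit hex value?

s_0 = plaintext = 0x8EB0BA
s_1 = Round(s_0, k_0) = 0x0BA78F
s_2 = Round(s_1, k_1) = 0x78FF2A
s_3 = Round(s_2, k_2) = 0xF2A3B5
s_4 = Round(s_3, k_3) = 0x3B5E96

0xF2A3B5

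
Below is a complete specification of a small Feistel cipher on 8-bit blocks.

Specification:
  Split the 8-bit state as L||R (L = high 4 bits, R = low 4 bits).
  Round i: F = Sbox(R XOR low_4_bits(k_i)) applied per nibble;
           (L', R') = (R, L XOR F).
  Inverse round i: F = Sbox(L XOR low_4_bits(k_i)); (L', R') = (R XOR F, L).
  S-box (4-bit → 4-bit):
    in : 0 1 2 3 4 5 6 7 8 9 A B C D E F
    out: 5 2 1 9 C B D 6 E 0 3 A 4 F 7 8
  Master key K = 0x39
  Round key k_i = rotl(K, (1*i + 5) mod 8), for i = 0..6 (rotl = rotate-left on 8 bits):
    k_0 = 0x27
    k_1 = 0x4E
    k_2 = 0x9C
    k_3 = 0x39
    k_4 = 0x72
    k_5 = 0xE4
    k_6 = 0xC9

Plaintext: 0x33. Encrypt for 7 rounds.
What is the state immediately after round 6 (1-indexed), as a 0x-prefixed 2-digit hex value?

s_0 = plaintext = 0x33
s_1 = Round(s_0, k_0) = 0x3F
s_2 = Round(s_1, k_1) = 0xF1
s_3 = Round(s_2, k_2) = 0x10
s_4 = Round(s_3, k_3) = 0x01
s_5 = Round(s_4, k_4) = 0x19
s_6 = Round(s_5, k_5) = 0x9E
s_7 = Round(s_6, k_6) = 0xEF

0x9E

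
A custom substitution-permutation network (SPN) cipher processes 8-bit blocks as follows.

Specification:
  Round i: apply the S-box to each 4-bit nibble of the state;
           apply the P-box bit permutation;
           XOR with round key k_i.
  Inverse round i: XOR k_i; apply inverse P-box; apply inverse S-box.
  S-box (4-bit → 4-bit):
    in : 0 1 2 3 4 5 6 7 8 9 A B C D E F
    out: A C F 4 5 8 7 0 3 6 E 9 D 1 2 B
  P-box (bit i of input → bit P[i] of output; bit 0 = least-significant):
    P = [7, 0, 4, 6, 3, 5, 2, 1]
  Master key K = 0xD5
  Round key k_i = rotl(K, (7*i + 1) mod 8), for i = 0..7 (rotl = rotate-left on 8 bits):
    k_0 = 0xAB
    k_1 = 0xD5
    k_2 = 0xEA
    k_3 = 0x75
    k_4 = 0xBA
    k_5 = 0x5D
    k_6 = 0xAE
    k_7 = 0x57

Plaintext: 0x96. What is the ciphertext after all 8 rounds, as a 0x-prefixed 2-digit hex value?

s_0 = plaintext = 0x96
s_1 = Round(s_0, k_0) = 0x1E
s_2 = Round(s_1, k_1) = 0xD2
s_3 = Round(s_2, k_2) = 0x33
s_4 = Round(s_3, k_3) = 0x61
s_5 = Round(s_4, k_4) = 0xC6
s_6 = Round(s_5, k_5) = 0xC2
s_7 = Round(s_6, k_6) = 0x71
s_8 = Round(s_7, k_7) = 0x07

0x07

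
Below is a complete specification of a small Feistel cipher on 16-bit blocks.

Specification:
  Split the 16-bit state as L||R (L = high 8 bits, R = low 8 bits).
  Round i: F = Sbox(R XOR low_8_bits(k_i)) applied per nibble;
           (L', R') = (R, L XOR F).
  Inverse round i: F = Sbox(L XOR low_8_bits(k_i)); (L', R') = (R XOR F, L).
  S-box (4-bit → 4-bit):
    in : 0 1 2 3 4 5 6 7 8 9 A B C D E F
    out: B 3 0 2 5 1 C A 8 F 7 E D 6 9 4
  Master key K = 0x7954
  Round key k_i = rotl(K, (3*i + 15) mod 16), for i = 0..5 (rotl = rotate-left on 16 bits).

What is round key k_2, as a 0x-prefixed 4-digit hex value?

0x2A8F

K = 0x7954
k_0 = rotl(K, (3*0+15) mod 16) = rotl(K, 15) = 0x3CAA
k_1 = rotl(K, (3*1+15) mod 16) = rotl(K, 2) = 0xE551
k_2 = rotl(K, (3*2+15) mod 16) = rotl(K, 5) = 0x2A8F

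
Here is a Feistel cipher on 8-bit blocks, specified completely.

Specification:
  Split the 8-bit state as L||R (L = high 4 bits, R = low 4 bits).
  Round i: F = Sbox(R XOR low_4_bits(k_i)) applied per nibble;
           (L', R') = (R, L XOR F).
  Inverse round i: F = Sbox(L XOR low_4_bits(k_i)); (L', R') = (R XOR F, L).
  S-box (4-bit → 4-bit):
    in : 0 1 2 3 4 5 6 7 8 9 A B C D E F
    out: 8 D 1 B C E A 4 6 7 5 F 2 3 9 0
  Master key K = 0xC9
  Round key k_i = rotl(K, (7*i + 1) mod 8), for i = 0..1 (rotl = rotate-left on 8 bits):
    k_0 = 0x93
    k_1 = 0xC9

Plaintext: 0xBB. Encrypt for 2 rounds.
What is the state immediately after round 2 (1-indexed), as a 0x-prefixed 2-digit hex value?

s_0 = plaintext = 0xBB
s_1 = Round(s_0, k_0) = 0xBD
s_2 = Round(s_1, k_1) = 0xD7

0xD7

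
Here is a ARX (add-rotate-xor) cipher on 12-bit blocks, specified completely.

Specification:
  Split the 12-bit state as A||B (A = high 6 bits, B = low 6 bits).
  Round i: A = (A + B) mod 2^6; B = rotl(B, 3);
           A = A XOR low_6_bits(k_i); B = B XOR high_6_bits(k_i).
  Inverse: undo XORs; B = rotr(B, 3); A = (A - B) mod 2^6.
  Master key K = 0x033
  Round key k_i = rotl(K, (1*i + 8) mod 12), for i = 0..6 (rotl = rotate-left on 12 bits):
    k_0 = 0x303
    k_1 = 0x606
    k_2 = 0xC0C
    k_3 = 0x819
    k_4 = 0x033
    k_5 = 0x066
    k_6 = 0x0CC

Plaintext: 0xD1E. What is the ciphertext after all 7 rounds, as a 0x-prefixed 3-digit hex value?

0xD03

s_0 = plaintext = 0xD1E
s_1 = Round(s_0, k_0) = 0x47F
s_2 = Round(s_1, k_1) = 0x5A7
s_3 = Round(s_2, k_2) = 0xC4C
s_4 = Round(s_3, k_3) = 0x901
s_5 = Round(s_4, k_4) = 0x588
s_6 = Round(s_5, k_5) = 0xE00
s_7 = Round(s_6, k_6) = 0xD03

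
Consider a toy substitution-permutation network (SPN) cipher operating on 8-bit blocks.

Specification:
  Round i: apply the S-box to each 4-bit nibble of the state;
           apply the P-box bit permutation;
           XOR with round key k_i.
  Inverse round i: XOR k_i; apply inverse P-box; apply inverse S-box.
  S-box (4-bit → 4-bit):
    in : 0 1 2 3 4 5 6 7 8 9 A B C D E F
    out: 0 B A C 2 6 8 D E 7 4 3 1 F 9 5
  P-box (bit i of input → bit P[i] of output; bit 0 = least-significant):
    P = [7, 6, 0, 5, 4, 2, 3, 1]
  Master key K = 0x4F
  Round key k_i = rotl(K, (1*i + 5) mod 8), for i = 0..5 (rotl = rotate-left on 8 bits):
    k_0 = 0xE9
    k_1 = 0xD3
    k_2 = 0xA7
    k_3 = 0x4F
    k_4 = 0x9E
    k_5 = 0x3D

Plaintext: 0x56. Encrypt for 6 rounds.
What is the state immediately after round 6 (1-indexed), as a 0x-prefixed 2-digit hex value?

0x5B

s_0 = plaintext = 0x56
s_1 = Round(s_0, k_0) = 0xC5
s_2 = Round(s_1, k_1) = 0x82
s_3 = Round(s_2, k_2) = 0xC9
s_4 = Round(s_3, k_3) = 0x9E
s_5 = Round(s_4, k_4) = 0x22
s_6 = Round(s_5, k_5) = 0x5B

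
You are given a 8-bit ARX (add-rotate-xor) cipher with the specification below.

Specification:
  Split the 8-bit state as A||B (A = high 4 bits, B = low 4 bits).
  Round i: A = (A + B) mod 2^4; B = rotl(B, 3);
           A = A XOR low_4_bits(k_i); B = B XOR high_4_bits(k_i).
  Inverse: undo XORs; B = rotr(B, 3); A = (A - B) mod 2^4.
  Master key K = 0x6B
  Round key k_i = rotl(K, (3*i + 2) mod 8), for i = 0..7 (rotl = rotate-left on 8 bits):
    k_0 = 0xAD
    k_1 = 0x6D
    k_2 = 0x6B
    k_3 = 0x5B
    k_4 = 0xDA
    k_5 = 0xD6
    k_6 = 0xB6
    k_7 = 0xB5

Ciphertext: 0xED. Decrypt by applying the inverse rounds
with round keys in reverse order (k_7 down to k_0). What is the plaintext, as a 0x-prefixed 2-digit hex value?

0x5D

s_0 = ciphertext = 0xED
s_1 = InvRound(s_0, k_7) = 0xFC
s_2 = InvRound(s_1, k_6) = 0xBE
s_3 = InvRound(s_2, k_5) = 0x76
s_4 = InvRound(s_3, k_4) = 0x67
s_5 = InvRound(s_4, k_3) = 0x94
s_6 = InvRound(s_5, k_2) = 0xE4
s_7 = InvRound(s_6, k_1) = 0xF4
s_8 = InvRound(s_7, k_0) = 0x5D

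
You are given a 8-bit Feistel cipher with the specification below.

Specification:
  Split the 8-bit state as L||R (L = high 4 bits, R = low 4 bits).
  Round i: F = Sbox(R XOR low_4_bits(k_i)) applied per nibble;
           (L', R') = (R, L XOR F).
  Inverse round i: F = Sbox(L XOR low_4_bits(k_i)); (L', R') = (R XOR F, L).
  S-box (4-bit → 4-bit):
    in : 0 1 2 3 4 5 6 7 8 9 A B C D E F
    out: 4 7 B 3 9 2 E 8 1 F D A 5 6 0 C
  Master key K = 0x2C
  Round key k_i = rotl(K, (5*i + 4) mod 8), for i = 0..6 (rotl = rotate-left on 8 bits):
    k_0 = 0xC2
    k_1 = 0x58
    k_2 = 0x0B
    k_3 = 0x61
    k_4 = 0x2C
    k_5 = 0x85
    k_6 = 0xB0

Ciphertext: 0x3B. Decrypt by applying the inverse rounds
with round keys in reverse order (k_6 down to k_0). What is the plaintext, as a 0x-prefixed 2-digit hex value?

0x01

s_0 = ciphertext = 0x3B
s_1 = InvRound(s_0, k_6) = 0x83
s_2 = InvRound(s_1, k_5) = 0x58
s_3 = InvRound(s_2, k_4) = 0x75
s_4 = InvRound(s_3, k_3) = 0xB7
s_5 = InvRound(s_4, k_2) = 0x3B
s_6 = InvRound(s_5, k_1) = 0x13
s_7 = InvRound(s_6, k_0) = 0x01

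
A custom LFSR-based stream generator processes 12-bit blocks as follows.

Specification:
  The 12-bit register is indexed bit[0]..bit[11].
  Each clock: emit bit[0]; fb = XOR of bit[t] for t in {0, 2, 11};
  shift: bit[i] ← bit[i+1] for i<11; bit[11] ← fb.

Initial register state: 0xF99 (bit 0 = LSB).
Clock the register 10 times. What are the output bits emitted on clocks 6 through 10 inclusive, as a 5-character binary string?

reg_0 = 0xF99
clock 1: out=1, reg = 0x7CC
clock 2: out=0, reg = 0xBE6
clock 3: out=0, reg = 0x5F3
clock 4: out=1, reg = 0xAF9
clock 5: out=1, reg = 0x57C
clock 6: out=0, reg = 0xABE
clock 7: out=0, reg = 0x55F
clock 8: out=1, reg = 0x2AF
clock 9: out=1, reg = 0x157
clock 10: out=1, reg = 0x0AB

00111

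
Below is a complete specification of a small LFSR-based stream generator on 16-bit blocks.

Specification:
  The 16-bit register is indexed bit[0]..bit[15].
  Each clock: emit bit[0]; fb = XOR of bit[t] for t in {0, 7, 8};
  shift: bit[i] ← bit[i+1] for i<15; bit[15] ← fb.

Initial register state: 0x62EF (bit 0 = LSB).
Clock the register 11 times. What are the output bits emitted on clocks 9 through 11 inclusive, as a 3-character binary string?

010

reg_0 = 0x62EF
clock 1: out=1, reg = 0x3177
clock 2: out=1, reg = 0x18BB
clock 3: out=1, reg = 0x0C5D
clock 4: out=1, reg = 0x862E
clock 5: out=0, reg = 0x4317
clock 6: out=1, reg = 0x218B
clock 7: out=1, reg = 0x90C5
clock 8: out=1, reg = 0x4862
clock 9: out=0, reg = 0x2431
clock 10: out=1, reg = 0x9218
clock 11: out=0, reg = 0x490C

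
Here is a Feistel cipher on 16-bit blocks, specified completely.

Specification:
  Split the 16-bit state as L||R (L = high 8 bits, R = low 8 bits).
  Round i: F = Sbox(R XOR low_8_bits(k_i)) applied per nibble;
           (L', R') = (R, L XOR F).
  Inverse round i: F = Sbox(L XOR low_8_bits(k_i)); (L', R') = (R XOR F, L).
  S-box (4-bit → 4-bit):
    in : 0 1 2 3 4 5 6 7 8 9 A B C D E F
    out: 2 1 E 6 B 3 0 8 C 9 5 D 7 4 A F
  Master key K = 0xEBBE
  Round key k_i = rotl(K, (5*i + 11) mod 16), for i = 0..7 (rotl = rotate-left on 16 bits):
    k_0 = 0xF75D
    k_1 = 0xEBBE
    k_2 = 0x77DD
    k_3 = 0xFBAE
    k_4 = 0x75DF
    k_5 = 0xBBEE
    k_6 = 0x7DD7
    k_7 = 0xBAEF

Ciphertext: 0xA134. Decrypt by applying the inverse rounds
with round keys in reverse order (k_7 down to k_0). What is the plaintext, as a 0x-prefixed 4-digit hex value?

0x4EB3

s_0 = ciphertext = 0xA134
s_1 = InvRound(s_0, k_7) = 0x8EA1
s_2 = InvRound(s_1, k_6) = 0x988E
s_3 = InvRound(s_2, k_5) = 0x0E98
s_4 = InvRound(s_3, k_4) = 0xD90E
s_5 = InvRound(s_4, k_3) = 0x86D9
s_6 = InvRound(s_5, k_2) = 0xE486
s_7 = InvRound(s_6, k_1) = 0xB3E4
s_8 = InvRound(s_7, k_0) = 0x4EB3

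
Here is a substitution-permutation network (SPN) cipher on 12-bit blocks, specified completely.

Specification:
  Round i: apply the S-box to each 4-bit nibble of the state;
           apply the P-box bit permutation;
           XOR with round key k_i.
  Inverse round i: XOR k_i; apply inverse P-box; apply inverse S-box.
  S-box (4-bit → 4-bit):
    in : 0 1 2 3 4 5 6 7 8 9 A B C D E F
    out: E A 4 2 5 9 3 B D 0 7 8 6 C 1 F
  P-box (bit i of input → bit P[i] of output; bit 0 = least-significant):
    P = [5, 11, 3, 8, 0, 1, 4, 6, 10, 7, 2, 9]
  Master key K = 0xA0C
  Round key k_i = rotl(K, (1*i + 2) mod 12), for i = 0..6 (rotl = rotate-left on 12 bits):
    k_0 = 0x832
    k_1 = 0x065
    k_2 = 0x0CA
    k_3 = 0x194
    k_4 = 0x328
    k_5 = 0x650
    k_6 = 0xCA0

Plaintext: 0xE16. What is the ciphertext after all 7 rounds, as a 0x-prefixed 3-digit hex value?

s_0 = plaintext = 0xE16
s_1 = Round(s_0, k_0) = 0x450
s_2 = Round(s_1, k_1) = 0xD28
s_3 = Round(s_2, k_2) = 0x3F6
s_4 = Round(s_3, k_3) = 0x967
s_5 = Round(s_4, k_4) = 0xA0B
s_6 = Round(s_5, k_5) = 0x386
s_7 = Round(s_6, k_6) = 0x451

0x451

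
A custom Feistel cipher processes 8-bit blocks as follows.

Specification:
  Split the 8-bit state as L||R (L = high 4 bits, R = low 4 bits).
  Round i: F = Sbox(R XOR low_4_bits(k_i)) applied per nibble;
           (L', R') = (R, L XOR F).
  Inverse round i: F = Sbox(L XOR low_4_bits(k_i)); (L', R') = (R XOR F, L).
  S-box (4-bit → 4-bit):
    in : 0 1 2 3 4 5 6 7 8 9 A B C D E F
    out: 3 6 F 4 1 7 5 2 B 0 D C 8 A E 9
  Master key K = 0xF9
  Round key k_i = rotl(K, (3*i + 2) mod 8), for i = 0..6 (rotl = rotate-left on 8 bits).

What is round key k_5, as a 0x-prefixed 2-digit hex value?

K = 0xF9
k_0 = rotl(K, (3*0+2) mod 8) = rotl(K, 2) = 0xE7
k_1 = rotl(K, (3*1+2) mod 8) = rotl(K, 5) = 0x3F
k_2 = rotl(K, (3*2+2) mod 8) = rotl(K, 0) = 0xF9
k_3 = rotl(K, (3*3+2) mod 8) = rotl(K, 3) = 0xCF
k_4 = rotl(K, (3*4+2) mod 8) = rotl(K, 6) = 0x7E
k_5 = rotl(K, (3*5+2) mod 8) = rotl(K, 1) = 0xF3

0xF3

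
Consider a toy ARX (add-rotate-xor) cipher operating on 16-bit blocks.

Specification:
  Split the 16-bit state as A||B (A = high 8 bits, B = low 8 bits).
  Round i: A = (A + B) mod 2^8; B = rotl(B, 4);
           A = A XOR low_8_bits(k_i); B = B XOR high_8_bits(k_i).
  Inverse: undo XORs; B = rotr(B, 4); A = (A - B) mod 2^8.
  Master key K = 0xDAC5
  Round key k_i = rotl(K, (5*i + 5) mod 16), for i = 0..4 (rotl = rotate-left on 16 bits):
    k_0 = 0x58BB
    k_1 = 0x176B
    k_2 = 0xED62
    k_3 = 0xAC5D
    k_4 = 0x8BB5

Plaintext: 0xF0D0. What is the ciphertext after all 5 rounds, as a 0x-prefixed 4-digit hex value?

s_0 = plaintext = 0xF0D0
s_1 = Round(s_0, k_0) = 0x7B55
s_2 = Round(s_1, k_1) = 0xBB42
s_3 = Round(s_2, k_2) = 0x9FC9
s_4 = Round(s_3, k_3) = 0x3530
s_5 = Round(s_4, k_4) = 0xD088

0xD088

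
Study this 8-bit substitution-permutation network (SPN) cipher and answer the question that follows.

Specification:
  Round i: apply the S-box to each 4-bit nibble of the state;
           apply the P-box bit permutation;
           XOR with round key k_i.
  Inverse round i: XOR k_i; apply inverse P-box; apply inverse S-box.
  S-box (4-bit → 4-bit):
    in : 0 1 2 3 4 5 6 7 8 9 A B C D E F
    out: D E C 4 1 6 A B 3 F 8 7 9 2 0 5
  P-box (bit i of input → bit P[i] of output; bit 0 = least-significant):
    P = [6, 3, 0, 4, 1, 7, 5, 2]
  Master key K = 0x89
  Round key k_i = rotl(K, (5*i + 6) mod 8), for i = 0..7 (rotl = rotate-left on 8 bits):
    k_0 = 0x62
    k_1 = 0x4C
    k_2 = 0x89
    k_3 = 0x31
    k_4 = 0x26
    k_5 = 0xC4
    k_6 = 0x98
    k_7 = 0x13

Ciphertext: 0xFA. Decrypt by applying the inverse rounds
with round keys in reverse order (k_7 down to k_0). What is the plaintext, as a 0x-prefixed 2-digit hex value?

s_0 = ciphertext = 0xFA
s_1 = InvRound(s_0, k_7) = 0x5B
s_2 = InvRound(s_1, k_6) = 0x8F
s_3 = InvRound(s_2, k_5) = 0x4B
s_4 = InvRound(s_3, k_4) = 0x2B
s_5 = InvRound(s_4, k_3) = 0x46
s_6 = InvRound(s_5, k_2) = 0x7B
s_7 = InvRound(s_6, k_1) = 0x02
s_8 = InvRound(s_7, k_0) = 0x34

0x34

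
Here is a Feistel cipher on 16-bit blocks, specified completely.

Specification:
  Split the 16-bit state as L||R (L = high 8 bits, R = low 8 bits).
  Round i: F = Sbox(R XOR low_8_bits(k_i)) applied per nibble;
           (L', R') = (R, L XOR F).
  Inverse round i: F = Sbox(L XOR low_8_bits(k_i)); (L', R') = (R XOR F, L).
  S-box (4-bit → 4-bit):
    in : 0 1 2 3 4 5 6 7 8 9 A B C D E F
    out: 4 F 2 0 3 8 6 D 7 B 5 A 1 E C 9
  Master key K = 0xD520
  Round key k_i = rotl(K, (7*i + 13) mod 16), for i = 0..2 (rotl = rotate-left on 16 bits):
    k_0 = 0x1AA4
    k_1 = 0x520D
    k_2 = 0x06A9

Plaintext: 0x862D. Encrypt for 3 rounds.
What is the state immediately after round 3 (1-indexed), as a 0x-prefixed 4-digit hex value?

0xB909

s_0 = plaintext = 0x862D
s_1 = Round(s_0, k_0) = 0x2DFD
s_2 = Round(s_1, k_1) = 0xFDB9
s_3 = Round(s_2, k_2) = 0xB909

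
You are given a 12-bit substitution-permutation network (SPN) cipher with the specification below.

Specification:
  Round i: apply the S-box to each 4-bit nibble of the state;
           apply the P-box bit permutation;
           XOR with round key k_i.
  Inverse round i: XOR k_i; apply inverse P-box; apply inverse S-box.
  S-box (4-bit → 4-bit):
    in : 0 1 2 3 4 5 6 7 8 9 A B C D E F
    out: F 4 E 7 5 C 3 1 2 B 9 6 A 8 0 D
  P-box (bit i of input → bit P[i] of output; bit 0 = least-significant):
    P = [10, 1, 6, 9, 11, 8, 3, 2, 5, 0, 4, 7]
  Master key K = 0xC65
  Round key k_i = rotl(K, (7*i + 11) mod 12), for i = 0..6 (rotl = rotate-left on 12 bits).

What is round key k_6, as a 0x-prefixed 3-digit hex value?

0xCB8

K = 0xC65
k_0 = rotl(K, (7*0+11) mod 12) = rotl(K, 11) = 0xE32
k_1 = rotl(K, (7*1+11) mod 12) = rotl(K, 6) = 0x971
k_2 = rotl(K, (7*2+11) mod 12) = rotl(K, 1) = 0x8CB
k_3 = rotl(K, (7*3+11) mod 12) = rotl(K, 8) = 0x5C6
k_4 = rotl(K, (7*4+11) mod 12) = rotl(K, 3) = 0x32E
k_5 = rotl(K, (7*5+11) mod 12) = rotl(K, 10) = 0x719
k_6 = rotl(K, (7*6+11) mod 12) = rotl(K, 5) = 0xCB8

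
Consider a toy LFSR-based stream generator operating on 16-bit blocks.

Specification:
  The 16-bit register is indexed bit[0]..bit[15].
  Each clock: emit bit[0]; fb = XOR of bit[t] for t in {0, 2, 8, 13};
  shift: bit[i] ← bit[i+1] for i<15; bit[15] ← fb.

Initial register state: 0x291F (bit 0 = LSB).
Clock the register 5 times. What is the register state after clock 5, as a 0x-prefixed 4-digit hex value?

reg_0 = 0x291F
clock 1: out=1, reg = 0x148F
clock 2: out=1, reg = 0x0A47
clock 3: out=1, reg = 0x0523
clock 4: out=1, reg = 0x0291
clock 5: out=1, reg = 0x8148

0x8148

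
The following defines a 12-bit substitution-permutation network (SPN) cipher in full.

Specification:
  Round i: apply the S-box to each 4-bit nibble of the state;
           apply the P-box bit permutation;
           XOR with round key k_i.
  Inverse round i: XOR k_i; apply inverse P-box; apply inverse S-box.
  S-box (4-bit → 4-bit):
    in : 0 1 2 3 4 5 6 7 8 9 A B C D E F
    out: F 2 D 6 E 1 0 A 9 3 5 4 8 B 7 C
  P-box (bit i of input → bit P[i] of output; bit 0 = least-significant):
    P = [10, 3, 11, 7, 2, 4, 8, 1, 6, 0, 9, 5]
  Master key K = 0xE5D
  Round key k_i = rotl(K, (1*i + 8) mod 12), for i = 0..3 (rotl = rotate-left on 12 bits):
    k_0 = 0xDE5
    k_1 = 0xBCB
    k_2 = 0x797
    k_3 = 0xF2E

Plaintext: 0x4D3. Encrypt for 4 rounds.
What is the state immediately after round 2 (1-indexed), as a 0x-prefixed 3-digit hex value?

0x7FC

s_0 = plaintext = 0x4D3
s_1 = Round(s_0, k_0) = 0x7DA
s_2 = Round(s_1, k_1) = 0x7FC
s_3 = Round(s_2, k_2) = 0x634
s_4 = Round(s_3, k_3) = 0x6B6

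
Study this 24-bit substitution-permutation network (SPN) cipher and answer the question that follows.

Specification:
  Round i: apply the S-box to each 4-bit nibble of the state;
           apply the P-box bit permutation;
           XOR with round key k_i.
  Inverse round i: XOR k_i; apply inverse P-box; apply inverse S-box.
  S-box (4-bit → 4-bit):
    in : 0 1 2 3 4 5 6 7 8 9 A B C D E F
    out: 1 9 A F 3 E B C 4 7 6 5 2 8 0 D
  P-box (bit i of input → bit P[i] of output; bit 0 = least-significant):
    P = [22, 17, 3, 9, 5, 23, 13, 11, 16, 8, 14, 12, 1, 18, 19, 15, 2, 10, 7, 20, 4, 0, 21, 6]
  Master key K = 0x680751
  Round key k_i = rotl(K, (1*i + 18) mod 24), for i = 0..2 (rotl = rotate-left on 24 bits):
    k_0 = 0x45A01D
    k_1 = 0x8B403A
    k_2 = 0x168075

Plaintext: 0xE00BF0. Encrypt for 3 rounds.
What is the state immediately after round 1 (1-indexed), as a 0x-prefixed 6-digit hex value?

0x04C83B

s_0 = plaintext = 0xE00BF0
s_1 = Round(s_0, k_0) = 0x04C83B
s_2 = Round(s_1, k_1) = 0x4F2C06
s_3 = Round(s_2, k_2) = 0x4003C0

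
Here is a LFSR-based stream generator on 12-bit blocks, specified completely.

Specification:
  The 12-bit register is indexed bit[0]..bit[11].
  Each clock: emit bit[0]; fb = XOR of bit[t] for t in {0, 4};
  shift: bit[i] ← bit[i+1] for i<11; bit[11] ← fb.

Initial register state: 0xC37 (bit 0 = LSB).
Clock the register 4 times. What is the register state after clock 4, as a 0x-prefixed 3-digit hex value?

reg_0 = 0xC37
clock 1: out=1, reg = 0x61B
clock 2: out=1, reg = 0x30D
clock 3: out=1, reg = 0x986
clock 4: out=0, reg = 0x4C3

0x4C3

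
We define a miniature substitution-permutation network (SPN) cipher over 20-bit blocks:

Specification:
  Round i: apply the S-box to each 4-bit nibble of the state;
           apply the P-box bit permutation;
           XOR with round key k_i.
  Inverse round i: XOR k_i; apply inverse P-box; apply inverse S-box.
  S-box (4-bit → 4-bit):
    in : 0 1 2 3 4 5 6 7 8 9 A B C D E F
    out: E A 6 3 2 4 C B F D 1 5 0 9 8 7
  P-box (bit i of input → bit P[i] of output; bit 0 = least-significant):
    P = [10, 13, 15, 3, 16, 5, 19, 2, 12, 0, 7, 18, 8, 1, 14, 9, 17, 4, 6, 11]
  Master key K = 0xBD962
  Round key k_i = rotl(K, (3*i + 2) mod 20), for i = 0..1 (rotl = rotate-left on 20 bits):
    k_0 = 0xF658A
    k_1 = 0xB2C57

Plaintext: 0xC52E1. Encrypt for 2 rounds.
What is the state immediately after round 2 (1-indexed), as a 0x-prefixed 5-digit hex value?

0x14AA9

s_0 = plaintext = 0xC52E1
s_1 = Round(s_0, k_0) = 0xF0507
s_2 = Round(s_1, k_1) = 0x14AA9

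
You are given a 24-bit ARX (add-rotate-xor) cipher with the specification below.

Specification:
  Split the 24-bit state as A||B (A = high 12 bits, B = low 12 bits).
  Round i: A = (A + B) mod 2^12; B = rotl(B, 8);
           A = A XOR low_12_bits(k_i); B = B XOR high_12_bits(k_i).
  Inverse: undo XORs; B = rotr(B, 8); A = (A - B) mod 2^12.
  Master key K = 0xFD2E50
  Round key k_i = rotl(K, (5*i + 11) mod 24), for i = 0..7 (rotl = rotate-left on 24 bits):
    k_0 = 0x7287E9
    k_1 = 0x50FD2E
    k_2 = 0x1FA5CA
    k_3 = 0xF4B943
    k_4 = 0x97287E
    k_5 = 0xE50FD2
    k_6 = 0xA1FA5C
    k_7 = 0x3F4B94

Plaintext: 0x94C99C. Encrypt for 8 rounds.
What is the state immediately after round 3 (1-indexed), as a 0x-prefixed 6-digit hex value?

0x79A5B1

s_0 = plaintext = 0x94C99C
s_1 = Round(s_0, k_0) = 0x501BB1
s_2 = Round(s_1, k_1) = 0xD9C4B4
s_3 = Round(s_2, k_2) = 0x79A5B1
s_4 = Round(s_3, k_3) = 0x408E10
s_5 = Round(s_4, k_4) = 0xA66993
s_6 = Round(s_5, k_5) = 0xC2BDC9
s_7 = Round(s_6, k_6) = 0x3A83C3
s_8 = Round(s_7, k_7) = 0xCFF0C8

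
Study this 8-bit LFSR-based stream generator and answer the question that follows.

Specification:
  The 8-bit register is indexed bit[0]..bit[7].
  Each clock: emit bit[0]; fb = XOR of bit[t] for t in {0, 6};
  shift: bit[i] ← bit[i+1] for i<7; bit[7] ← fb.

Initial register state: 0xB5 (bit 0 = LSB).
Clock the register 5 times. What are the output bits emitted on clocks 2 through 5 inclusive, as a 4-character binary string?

reg_0 = 0xB5
clock 1: out=1, reg = 0xDA
clock 2: out=0, reg = 0xED
clock 3: out=1, reg = 0x76
clock 4: out=0, reg = 0xBB
clock 5: out=1, reg = 0xDD

0101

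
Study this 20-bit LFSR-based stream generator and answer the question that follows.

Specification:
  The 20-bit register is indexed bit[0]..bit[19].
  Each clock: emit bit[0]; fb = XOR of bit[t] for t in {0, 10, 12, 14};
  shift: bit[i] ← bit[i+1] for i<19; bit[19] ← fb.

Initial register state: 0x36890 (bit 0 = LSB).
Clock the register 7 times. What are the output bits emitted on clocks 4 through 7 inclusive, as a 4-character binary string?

0100

reg_0 = 0x36890
clock 1: out=0, reg = 0x9B448
clock 2: out=0, reg = 0x4DA24
clock 3: out=0, reg = 0x26D12
clock 4: out=0, reg = 0x13689
clock 5: out=1, reg = 0x89B44
clock 6: out=0, reg = 0xC4DA2
clock 7: out=0, reg = 0x626D1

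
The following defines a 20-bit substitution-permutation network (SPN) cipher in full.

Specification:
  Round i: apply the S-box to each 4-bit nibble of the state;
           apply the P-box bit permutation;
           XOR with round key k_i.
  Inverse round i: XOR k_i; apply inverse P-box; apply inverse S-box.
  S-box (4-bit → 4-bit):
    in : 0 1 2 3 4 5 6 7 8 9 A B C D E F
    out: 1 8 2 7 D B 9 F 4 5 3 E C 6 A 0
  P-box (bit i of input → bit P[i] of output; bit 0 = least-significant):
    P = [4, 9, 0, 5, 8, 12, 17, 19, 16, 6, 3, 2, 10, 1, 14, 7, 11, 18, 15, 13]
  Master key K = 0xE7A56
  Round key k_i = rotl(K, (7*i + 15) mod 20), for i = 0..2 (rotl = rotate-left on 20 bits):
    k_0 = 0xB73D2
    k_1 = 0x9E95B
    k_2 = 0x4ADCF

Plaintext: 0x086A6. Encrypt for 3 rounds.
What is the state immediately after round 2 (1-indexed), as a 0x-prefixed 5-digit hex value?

s_0 = plaintext = 0x086A6
s_1 = Round(s_0, k_0) = 0xA2AE6
s_2 = Round(s_1, k_1) = 0x4F129
s_3 = Round(s_2, k_2) = 0x415DA

0x4F129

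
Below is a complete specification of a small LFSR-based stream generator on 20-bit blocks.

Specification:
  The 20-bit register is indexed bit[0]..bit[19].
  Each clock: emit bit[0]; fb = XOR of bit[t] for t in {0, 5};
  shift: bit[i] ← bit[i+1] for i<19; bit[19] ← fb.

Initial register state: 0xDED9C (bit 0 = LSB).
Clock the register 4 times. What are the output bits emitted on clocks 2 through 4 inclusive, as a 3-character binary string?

reg_0 = 0xDED9C
clock 1: out=0, reg = 0x6F6CE
clock 2: out=0, reg = 0x37B67
clock 3: out=1, reg = 0x1BDB3
clock 4: out=1, reg = 0x0DED9

011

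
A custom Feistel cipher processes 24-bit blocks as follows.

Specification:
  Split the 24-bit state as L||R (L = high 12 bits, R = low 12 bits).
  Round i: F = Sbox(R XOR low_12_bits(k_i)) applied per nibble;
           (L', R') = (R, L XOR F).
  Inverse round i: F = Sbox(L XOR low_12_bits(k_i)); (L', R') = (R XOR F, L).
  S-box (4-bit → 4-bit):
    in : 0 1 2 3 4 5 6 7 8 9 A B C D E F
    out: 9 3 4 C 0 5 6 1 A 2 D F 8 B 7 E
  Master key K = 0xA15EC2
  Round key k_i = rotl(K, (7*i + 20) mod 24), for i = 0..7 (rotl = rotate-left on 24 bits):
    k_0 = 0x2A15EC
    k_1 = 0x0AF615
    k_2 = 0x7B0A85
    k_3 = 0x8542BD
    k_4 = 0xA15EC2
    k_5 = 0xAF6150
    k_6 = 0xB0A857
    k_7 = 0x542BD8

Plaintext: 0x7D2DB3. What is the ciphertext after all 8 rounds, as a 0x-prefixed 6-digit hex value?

s_0 = plaintext = 0x7D2DB3
s_1 = Round(s_0, k_0) = 0xDB3D8C
s_2 = Round(s_1, k_1) = 0xD8C291
s_3 = Round(s_2, k_2) = 0x2917BC
s_4 = Round(s_3, k_3) = 0x7BC702
s_5 = Round(s_4, k_4) = 0x702535
s_6 = Round(s_5, k_5) = 0x535767
s_7 = Round(s_6, k_6) = 0x767BFC
s_8 = Round(s_7, k_7) = 0xBFCE27

0xBFCE27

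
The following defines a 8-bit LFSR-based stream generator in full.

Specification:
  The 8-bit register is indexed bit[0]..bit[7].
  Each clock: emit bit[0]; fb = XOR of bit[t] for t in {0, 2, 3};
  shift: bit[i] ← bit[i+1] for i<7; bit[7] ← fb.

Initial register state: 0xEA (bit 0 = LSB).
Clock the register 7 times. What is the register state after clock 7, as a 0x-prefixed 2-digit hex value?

reg_0 = 0xEA
clock 1: out=0, reg = 0xF5
clock 2: out=1, reg = 0x7A
clock 3: out=0, reg = 0xBD
clock 4: out=1, reg = 0xDE
clock 5: out=0, reg = 0x6F
clock 6: out=1, reg = 0xB7
clock 7: out=1, reg = 0x5B

0x5B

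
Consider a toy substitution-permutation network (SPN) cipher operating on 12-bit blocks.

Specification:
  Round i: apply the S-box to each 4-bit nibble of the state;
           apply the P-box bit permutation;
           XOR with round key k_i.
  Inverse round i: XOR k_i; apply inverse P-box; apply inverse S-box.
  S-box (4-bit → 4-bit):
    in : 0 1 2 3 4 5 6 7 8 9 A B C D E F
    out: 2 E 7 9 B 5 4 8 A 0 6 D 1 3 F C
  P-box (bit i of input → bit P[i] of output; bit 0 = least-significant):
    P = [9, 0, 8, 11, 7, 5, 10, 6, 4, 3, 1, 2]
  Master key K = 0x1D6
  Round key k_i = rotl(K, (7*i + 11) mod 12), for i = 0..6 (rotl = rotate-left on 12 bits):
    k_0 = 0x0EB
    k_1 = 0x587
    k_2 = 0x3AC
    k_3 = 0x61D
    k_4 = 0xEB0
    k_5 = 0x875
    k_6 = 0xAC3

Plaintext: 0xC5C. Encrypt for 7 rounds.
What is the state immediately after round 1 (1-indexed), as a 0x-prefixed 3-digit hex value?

s_0 = plaintext = 0xC5C
s_1 = Round(s_0, k_0) = 0x67B
s_2 = Round(s_1, k_1) = 0xEC5
s_3 = Round(s_2, k_2) = 0x032
s_4 = Round(s_3, k_3) = 0x5D4
s_5 = Round(s_4, k_4) = 0x403
s_6 = Round(s_5, k_5) = 0x249
s_7 = Round(s_6, k_6) = 0xA39

0x67B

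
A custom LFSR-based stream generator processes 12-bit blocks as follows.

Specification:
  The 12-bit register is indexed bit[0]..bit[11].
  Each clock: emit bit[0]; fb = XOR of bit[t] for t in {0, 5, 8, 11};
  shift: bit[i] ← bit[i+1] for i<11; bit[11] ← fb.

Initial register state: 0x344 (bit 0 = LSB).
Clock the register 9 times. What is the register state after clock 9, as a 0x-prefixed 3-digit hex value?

0x6D9

reg_0 = 0x344
clock 1: out=0, reg = 0x9A2
clock 2: out=0, reg = 0xCD1
clock 3: out=1, reg = 0x668
clock 4: out=0, reg = 0xB34
clock 5: out=0, reg = 0xD9A
clock 6: out=0, reg = 0x6CD
clock 7: out=1, reg = 0xB66
clock 8: out=0, reg = 0xDB3
clock 9: out=1, reg = 0x6D9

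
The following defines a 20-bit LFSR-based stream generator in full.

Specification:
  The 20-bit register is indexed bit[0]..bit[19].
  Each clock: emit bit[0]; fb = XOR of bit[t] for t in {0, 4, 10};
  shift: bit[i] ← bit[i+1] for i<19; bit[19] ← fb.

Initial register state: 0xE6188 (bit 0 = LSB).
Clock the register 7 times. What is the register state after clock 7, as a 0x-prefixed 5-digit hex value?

reg_0 = 0xE6188
clock 1: out=0, reg = 0x730C4
clock 2: out=0, reg = 0x39862
clock 3: out=0, reg = 0x1CC31
clock 4: out=1, reg = 0x8E618
clock 5: out=0, reg = 0x4730C
clock 6: out=0, reg = 0x23986
clock 7: out=0, reg = 0x11CC3

0x11CC3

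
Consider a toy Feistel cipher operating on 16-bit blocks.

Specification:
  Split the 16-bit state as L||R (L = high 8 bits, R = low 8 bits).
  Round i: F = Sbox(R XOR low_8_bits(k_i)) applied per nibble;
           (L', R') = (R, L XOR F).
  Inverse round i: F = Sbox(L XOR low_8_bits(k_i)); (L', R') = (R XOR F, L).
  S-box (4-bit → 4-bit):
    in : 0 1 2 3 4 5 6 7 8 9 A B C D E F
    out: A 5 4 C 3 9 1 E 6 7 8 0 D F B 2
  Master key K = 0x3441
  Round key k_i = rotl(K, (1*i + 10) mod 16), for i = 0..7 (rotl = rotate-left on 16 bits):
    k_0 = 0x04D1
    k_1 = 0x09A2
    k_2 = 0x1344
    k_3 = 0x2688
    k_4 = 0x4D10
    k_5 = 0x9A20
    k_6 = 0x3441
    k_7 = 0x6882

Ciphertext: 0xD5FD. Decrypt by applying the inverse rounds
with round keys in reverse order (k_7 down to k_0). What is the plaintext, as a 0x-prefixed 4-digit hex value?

s_0 = ciphertext = 0xD5FD
s_1 = InvRound(s_0, k_7) = 0x63D5
s_2 = InvRound(s_1, k_6) = 0x9163
s_3 = InvRound(s_2, k_5) = 0x6691
s_4 = InvRound(s_3, k_4) = 0x7066
s_5 = InvRound(s_4, k_3) = 0x4070
s_6 = InvRound(s_5, k_2) = 0xD340
s_7 = InvRound(s_6, k_1) = 0xA5D3
s_8 = InvRound(s_7, k_0) = 0x30A5

0x30A5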